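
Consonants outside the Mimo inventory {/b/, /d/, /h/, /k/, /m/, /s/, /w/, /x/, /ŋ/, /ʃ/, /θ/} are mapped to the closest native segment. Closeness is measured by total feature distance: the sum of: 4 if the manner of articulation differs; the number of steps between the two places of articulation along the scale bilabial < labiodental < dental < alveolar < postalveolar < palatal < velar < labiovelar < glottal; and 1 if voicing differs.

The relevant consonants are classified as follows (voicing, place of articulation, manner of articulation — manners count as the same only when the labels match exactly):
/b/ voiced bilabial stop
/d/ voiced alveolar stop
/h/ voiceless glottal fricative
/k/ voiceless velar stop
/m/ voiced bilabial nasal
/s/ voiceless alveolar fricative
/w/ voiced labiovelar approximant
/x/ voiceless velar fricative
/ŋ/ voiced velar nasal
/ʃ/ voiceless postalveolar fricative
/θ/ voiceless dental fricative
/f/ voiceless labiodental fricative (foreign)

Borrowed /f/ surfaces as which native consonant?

θ

/θ/ is closest: same manner (fricative), place distance 1 (labiodental→dental), same voicing; total 1. Next closest is /s/ at distance 2.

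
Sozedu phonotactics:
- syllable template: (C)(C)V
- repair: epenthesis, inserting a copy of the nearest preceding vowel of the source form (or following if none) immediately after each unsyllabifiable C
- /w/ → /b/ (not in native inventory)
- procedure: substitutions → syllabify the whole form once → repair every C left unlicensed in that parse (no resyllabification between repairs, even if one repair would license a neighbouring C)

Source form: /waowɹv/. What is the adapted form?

baoboɹovo

Substitution: /w/ → /b/, giving /baobɹv/.
Under (C)(C)V, the unsyllabifiable consonants are /b/, /ɹ/, /v/ (no codas are permitted; onsets may contain at most 2 consonants).
Inserting the epenthetic vowel yields /b/ → /bo/, /ɹ/ → /ɹo/, /v/ → /vo/.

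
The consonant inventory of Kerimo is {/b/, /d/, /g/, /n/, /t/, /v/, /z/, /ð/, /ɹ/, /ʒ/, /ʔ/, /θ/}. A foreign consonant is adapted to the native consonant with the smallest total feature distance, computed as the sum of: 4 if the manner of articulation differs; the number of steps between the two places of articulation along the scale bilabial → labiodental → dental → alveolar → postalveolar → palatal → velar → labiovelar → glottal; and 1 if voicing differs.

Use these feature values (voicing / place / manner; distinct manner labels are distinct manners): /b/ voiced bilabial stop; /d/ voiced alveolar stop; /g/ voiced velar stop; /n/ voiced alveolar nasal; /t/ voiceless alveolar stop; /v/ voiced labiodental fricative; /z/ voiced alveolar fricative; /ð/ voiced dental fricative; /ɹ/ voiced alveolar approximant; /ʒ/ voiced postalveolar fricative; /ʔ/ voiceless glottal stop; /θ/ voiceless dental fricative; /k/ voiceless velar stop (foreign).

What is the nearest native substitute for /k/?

/g/ is closest: same manner (stop), place distance 0 (velar→velar), voicing differs (+1); total 1. Next closest is /ʔ/ at distance 2.

g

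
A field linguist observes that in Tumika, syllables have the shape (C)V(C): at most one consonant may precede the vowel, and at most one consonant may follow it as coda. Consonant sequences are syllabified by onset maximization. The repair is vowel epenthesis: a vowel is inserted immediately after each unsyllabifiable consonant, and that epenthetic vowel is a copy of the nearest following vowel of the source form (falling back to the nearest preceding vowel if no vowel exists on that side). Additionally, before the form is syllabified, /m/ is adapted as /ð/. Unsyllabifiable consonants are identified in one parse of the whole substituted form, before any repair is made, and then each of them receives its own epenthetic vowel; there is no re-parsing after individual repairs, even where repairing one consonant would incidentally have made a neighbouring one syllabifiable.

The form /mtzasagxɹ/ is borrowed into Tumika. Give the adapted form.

Substitution: /m/ → /ð/, giving /ðtzasagxɹ/.
Syllabifying with onset maximization leaves /ð/, /t/, /x/, /ɹ/ stranded (at most one coda consonant is licensed; onsets are limited to one consonant).
Inserting the epenthetic vowel yields /ð/ → /ða/, /t/ → /ta/, /x/ → /xa/, /ɹ/ → /ɹa/.

ðatazasagxaɹa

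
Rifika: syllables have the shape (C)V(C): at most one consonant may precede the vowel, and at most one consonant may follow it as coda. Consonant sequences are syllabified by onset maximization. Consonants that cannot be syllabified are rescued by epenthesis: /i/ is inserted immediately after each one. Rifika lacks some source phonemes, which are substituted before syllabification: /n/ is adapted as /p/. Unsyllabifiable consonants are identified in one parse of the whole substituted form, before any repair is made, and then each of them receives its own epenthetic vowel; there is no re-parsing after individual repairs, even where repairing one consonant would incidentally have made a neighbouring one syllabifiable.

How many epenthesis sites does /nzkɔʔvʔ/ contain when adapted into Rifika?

4

After substitution the input is /pzkɔʔvʔ/.
The unsyllabifiable consonants are /p/, /z/, /v/, /ʔ/; each receives one epenthetic vowel.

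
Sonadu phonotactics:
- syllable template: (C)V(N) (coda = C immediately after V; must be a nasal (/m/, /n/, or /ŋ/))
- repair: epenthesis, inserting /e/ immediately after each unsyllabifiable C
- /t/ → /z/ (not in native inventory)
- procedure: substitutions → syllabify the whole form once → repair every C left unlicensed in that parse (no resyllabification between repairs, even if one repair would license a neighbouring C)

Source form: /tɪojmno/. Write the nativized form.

Substitution: /t/ → /z/, giving /zɪojmno/.
The consonants /j/, /m/ cannot be parsed into a legal (C)V(N) syllable (only a nasal (/m/, /n/, or /ŋ/) is licensed in coda position; onsets are limited to one consonant).
Each unlicensed consonant becomes the onset of a new syllable: /j/ → /je/, /m/ → /me/.

zɪojemeno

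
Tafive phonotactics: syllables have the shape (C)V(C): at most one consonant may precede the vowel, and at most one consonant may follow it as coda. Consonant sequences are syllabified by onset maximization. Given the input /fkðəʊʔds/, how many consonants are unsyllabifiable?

4

Under (C)V(C), the unsyllabifiable consonants are /f/, /k/, /d/, /s/ (at most one coda consonant is licensed; onsets are limited to one consonant).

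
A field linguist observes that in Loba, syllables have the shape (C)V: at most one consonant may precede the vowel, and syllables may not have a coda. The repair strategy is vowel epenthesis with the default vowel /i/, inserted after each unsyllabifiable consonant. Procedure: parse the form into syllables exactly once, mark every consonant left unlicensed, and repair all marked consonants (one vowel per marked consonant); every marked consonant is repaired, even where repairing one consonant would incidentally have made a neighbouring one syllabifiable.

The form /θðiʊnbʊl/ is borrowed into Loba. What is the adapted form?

Syllabifying with onset maximization leaves /θ/, /n/, /l/ stranded (no codas are permitted; onsets are limited to one consonant).
Epenthesis after each stranded consonant: /θ/ → /θi/, /n/ → /ni/, /l/ → /li/.

θiðiʊnibʊli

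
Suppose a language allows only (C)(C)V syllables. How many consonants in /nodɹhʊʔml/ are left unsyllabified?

4

The consonants /d/, /ʔ/, /m/, /l/ cannot be parsed into a legal (C)(C)V syllable (no codas are permitted; onsets may contain at most 2 consonants).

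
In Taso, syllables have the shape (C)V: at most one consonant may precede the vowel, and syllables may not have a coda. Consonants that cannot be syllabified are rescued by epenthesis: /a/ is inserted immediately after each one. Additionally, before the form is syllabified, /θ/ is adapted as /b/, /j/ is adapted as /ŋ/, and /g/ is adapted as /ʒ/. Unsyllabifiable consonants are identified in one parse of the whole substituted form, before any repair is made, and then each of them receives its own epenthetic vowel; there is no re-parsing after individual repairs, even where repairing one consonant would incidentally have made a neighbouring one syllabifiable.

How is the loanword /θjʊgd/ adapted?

Substitution: /θ/ → /b/, /j/ → /ŋ/, /g/ → /ʒ/, giving /bŋʊʒd/.
The consonants /b/, /ʒ/, /d/ cannot be parsed into a legal (C)V syllable (no codas are permitted; onsets are limited to one consonant).
Epenthesis after each stranded consonant: /b/ → /ba/, /ʒ/ → /ʒa/, /d/ → /da/.

baŋʊʒada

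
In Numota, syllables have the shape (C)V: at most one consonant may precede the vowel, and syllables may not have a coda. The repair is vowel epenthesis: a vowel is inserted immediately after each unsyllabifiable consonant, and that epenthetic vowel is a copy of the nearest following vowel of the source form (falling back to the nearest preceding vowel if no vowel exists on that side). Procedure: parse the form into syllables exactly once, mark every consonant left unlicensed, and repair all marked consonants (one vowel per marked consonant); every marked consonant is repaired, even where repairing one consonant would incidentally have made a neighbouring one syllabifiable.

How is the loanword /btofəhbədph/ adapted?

botofəhəbədəpəhə

The consonants /b/, /h/, /d/, /p/, /h/ cannot be parsed into a legal (C)V syllable (no codas are permitted; onsets are limited to one consonant).
Inserting the epenthetic vowel yields /b/ → /bo/, /h/ → /hə/, /d/ → /də/, /p/ → /pə/, /h/ → /hə/.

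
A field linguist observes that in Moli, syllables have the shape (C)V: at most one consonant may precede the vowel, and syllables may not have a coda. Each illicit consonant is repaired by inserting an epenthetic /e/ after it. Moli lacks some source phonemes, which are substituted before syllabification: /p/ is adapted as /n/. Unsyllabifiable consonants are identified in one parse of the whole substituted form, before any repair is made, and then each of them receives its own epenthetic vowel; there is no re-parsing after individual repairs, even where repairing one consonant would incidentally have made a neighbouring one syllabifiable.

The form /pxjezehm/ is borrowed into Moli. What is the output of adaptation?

Substitution: /p/ → /n/, giving /nxjezehm/.
The consonants /n/, /x/, /h/, /m/ cannot be parsed into a legal (C)V syllable (no codas are permitted; onsets are limited to one consonant).
Each unlicensed consonant becomes the onset of a new syllable: /n/ → /ne/, /x/ → /xe/, /h/ → /he/, /m/ → /me/.

nexejezeheme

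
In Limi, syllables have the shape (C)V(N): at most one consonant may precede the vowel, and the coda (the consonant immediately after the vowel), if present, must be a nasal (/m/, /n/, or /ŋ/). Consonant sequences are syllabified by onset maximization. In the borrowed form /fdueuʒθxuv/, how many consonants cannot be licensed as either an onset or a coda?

Under (C)V(N), the unsyllabifiable consonants are /f/, /ʒ/, /θ/, /v/ (only a nasal (/m/, /n/, or /ŋ/) is licensed in coda position; onsets are limited to one consonant).

4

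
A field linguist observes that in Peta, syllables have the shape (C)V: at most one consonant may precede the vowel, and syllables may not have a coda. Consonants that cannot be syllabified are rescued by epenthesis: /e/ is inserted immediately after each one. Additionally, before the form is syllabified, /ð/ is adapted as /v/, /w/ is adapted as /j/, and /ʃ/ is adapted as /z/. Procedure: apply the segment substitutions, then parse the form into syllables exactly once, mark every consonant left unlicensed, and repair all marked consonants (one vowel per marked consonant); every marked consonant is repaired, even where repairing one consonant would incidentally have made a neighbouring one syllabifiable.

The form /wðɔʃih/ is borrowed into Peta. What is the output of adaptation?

jevɔzihe

Substitution: /w/ → /j/, /ð/ → /v/, /ʃ/ → /z/, giving /jvɔzih/.
The consonants /j/, /h/ cannot be parsed into a legal (C)V syllable (no codas are permitted; onsets are limited to one consonant).
Epenthesis after each stranded consonant: /j/ → /je/, /h/ → /he/.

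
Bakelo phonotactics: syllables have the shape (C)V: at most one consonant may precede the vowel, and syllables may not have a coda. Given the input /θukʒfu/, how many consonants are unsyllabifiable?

2

Under (C)V, the unsyllabifiable consonants are /k/, /ʒ/ (no codas are permitted; onsets are limited to one consonant).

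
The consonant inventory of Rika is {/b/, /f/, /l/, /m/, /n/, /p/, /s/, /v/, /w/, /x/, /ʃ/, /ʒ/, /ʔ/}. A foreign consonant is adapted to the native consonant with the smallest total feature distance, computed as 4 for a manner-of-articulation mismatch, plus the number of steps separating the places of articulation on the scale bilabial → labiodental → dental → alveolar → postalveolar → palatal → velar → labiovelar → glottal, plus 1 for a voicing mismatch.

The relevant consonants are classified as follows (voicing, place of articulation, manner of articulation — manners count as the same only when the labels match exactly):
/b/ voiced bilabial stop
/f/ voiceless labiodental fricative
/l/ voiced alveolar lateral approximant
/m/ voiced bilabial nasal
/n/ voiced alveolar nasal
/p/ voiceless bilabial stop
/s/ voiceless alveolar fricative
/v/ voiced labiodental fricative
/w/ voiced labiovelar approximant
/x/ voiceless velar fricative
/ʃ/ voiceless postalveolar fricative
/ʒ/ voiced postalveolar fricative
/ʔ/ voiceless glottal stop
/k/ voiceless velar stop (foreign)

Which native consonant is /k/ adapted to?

ʔ

/ʔ/ is closest: same manner (stop), place distance 2 (velar→glottal), same voicing; total 2. Next closest is /x/ at distance 4.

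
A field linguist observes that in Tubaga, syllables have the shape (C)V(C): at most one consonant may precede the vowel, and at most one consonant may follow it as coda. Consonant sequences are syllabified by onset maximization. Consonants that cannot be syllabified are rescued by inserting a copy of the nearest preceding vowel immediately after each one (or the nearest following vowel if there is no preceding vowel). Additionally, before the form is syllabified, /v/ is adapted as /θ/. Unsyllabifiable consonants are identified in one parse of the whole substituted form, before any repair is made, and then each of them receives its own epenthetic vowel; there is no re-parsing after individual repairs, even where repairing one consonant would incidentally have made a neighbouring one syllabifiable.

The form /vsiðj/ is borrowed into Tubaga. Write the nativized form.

θisiðji

Substitution: /v/ → /θ/, giving /θsiðj/.
Syllabifying with onset maximization leaves /θ/, /j/ stranded (at most one coda consonant is licensed; onsets are limited to one consonant).
Inserting the epenthetic vowel yields /θ/ → /θi/, /j/ → /ji/.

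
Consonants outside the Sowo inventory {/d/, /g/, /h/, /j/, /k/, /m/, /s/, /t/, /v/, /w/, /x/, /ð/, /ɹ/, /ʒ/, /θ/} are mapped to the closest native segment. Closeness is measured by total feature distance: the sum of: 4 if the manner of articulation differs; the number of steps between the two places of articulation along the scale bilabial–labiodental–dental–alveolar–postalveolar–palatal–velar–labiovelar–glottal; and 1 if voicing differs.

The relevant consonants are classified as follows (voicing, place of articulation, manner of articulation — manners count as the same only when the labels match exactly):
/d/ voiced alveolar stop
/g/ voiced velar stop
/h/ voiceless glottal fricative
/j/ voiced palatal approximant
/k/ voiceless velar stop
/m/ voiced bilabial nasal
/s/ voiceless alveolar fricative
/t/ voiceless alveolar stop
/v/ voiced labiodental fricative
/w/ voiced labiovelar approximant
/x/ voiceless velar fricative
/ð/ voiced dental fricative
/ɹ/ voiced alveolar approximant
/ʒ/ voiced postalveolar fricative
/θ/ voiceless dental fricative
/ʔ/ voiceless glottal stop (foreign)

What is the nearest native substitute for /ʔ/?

/k/ is closest: same manner (stop), place distance 2 (glottal→velar), same voicing; total 2. Next closest is /g/ at distance 3.

k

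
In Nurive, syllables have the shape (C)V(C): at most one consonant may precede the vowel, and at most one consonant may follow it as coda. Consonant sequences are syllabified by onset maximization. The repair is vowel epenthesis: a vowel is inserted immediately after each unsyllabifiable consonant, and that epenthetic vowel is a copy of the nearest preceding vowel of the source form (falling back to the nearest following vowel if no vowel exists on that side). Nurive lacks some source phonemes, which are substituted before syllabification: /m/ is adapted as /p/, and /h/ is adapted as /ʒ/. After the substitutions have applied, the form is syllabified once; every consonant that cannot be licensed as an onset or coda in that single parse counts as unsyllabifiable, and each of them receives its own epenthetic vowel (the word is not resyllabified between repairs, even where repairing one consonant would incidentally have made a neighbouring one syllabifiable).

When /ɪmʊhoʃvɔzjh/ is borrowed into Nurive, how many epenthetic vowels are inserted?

After substitution the input is /ɪpʊʒoʃvɔzjʒ/.
The unsyllabifiable consonants are /j/, /ʒ/; each receives one epenthetic vowel.

2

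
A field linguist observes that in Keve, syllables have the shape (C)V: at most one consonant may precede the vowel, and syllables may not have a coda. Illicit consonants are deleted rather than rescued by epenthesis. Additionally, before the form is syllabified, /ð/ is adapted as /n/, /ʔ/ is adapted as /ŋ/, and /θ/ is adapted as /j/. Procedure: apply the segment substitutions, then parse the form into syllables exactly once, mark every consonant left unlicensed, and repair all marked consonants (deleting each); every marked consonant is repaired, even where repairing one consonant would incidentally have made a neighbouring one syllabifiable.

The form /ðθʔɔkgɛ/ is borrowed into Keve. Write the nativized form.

ŋɔgɛ

Substitution: /ð/ → /n/, /θ/ → /j/, /ʔ/ → /ŋ/, giving /njŋɔkgɛ/.
Syllabifying with onset maximization leaves /n/, /j/, /k/ stranded (no codas are permitted; onsets are limited to one consonant).
Deletion applies to /n/, /j/, /k/.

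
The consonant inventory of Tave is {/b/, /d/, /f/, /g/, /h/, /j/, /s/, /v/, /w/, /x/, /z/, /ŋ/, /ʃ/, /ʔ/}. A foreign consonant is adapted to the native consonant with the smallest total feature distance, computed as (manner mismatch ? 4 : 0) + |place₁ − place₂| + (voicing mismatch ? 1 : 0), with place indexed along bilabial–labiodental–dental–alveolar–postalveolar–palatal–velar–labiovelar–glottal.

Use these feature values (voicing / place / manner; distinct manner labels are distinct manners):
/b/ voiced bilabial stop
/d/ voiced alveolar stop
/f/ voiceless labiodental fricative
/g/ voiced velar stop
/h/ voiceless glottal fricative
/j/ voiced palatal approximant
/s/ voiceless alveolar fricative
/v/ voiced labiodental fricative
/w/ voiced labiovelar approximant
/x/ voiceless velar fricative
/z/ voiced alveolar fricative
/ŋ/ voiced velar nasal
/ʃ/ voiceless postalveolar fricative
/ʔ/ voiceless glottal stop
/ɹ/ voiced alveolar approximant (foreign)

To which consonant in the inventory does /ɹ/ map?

j

/j/ is closest: same manner (approximant), place distance 2 (alveolar→palatal), same voicing; total 2. Next closest is /d/ at distance 4.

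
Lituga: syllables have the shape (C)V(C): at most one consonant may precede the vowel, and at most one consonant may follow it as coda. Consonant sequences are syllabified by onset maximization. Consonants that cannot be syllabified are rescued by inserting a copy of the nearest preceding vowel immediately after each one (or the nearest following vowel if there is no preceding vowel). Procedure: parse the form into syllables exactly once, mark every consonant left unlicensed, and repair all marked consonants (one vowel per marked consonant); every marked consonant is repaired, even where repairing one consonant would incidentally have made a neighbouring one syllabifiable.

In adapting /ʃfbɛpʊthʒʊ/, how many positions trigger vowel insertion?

The unsyllabifiable consonants are /ʃ/, /f/, /h/; each receives one epenthetic vowel.

3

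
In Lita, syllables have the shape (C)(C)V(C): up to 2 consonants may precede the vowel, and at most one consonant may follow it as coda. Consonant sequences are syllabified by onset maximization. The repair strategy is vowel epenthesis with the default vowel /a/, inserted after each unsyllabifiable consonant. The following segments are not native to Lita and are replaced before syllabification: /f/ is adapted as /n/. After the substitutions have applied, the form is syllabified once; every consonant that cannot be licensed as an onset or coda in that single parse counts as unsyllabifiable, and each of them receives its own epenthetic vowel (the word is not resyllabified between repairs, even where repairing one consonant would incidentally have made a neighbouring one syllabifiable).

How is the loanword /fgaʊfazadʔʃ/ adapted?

ngaʊnazadʔaʃa

Substitution: /f/ → /n/, giving /ngaʊnazadʔʃ/.
Under (C)(C)V(C), the unsyllabifiable consonants are /ʔ/, /ʃ/ (at most one coda consonant is licensed; onsets may contain at most 2 consonants).
Inserting the epenthetic vowel yields /ʔ/ → /ʔa/, /ʃ/ → /ʃa/.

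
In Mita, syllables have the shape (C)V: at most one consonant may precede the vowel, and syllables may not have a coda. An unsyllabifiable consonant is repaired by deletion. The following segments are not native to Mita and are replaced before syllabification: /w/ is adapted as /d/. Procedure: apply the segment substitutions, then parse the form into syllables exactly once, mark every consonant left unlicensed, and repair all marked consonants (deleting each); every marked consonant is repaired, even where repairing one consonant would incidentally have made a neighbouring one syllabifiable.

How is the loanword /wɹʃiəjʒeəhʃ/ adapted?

ʃiəʒeə

Substitution: /w/ → /d/, giving /dɹʃiəjʒeəhʃ/.
The consonants /d/, /ɹ/, /j/, /h/, /ʃ/ cannot be parsed into a legal (C)V syllable (no codas are permitted; onsets are limited to one consonant).
Each unlicensed consonant is deleted: /d/, /ɹ/, /j/, /h/, /ʃ/.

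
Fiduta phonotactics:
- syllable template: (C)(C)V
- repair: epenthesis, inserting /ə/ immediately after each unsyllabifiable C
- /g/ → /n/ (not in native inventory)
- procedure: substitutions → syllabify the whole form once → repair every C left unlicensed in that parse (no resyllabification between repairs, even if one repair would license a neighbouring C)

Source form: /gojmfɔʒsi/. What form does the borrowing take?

Substitution: /g/ → /n/, giving /nojmfɔʒsi/.
Under (C)(C)V, the unsyllabifiable consonants are /j/ (no codas are permitted; onsets may contain at most 2 consonants).
Epenthesis after each stranded consonant: /j/ → /jə/.

nojəmfɔʒsi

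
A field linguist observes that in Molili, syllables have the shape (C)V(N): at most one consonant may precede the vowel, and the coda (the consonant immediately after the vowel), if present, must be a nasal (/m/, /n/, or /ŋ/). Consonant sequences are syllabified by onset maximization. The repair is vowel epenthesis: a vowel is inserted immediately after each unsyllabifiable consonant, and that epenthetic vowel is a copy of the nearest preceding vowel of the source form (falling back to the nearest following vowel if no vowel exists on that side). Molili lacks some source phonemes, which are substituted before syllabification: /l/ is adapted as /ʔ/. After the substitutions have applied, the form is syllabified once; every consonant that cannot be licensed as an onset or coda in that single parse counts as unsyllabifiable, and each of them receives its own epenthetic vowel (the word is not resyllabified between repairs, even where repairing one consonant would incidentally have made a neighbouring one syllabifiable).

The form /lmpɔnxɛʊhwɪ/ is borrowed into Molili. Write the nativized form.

Substitution: /l/ → /ʔ/, giving /ʔmpɔnxɛʊhwɪ/.
The consonants /ʔ/, /m/, /h/ cannot be parsed into a legal (C)V(N) syllable (only a nasal (/m/, /n/, or /ŋ/) is licensed in coda position; onsets are limited to one consonant).
Epenthesis after each stranded consonant: /ʔ/ → /ʔɔ/, /m/ → /mɔ/, /h/ → /hʊ/.

ʔɔmɔpɔnxɛʊhʊwɪ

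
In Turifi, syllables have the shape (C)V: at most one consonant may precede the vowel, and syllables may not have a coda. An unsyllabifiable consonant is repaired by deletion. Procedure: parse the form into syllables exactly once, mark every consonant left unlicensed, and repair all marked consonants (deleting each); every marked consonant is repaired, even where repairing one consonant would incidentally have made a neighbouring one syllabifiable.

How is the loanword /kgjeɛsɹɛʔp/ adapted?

The consonants /k/, /g/, /s/, /ʔ/, /p/ cannot be parsed into a legal (C)V syllable (no codas are permitted; onsets are limited to one consonant).
Deletion applies to /k/, /g/, /s/, /ʔ/, /p/.

jeɛɹɛ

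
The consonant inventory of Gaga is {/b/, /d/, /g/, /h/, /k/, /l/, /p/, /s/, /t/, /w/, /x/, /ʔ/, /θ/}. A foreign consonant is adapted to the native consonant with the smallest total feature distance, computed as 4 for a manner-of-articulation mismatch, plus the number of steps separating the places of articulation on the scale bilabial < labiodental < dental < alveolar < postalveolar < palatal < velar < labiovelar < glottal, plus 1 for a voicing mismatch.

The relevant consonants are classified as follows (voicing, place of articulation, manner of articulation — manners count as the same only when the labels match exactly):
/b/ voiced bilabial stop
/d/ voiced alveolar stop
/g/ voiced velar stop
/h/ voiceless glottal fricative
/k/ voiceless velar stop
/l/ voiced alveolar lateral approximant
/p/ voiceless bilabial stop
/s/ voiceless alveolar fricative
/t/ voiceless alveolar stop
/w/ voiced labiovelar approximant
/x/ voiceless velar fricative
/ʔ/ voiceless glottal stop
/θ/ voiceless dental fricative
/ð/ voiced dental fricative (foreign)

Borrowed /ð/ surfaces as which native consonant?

/θ/ is closest: same manner (fricative), place distance 0 (dental→dental), voicing differs (+1); total 1. Next closest is /s/ at distance 2.

θ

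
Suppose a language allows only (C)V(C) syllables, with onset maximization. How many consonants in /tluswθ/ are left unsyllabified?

3

Under (C)V(C), the unsyllabifiable consonants are /t/, /w/, /θ/ (at most one coda consonant is licensed; onsets are limited to one consonant).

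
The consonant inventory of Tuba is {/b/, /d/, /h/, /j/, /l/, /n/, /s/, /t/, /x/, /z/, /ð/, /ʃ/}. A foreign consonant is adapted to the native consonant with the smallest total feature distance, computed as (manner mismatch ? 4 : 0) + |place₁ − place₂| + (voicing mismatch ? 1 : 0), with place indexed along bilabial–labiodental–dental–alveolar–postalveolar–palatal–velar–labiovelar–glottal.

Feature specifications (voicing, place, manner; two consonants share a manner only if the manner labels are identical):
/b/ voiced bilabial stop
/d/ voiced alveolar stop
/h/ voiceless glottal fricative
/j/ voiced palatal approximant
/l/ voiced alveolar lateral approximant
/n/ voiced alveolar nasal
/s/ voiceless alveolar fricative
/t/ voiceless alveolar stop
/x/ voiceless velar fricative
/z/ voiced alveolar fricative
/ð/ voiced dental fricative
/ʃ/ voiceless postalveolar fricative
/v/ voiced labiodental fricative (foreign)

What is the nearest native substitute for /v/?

ð

/ð/ is closest: same manner (fricative), place distance 1 (labiodental→dental), same voicing; total 1. Next closest is /z/ at distance 2.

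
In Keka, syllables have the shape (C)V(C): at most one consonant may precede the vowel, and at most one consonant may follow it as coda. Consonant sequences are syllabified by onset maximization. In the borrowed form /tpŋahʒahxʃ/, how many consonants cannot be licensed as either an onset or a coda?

Under (C)V(C), the unsyllabifiable consonants are /t/, /p/, /x/, /ʃ/ (at most one coda consonant is licensed; onsets are limited to one consonant).

4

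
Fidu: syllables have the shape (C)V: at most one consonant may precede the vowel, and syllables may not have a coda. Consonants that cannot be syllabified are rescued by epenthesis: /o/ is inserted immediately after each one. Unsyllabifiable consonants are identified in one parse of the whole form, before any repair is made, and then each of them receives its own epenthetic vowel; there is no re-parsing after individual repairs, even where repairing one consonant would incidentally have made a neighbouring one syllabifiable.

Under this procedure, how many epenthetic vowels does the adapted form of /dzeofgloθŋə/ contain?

4

The unsyllabifiable consonants are /d/, /f/, /g/, /θ/; each receives one epenthetic vowel.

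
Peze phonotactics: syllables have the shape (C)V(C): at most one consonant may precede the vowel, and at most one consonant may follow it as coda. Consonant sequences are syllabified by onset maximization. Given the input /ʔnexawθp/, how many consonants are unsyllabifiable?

3

The consonants /ʔ/, /θ/, /p/ cannot be parsed into a legal (C)V(C) syllable (at most one coda consonant is licensed; onsets are limited to one consonant).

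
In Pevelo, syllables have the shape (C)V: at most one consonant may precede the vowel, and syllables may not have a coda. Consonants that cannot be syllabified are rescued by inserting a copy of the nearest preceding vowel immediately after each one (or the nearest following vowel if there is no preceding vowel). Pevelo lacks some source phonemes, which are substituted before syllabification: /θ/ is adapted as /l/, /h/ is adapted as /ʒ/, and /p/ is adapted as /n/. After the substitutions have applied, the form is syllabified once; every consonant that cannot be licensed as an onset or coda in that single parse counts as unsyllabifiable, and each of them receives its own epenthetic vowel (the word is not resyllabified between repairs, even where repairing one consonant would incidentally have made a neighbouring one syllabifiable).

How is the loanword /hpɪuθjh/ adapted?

ʒɪnɪulujuʒu

Substitution: /h/ → /ʒ/, /p/ → /n/, /θ/ → /l/, giving /ʒnɪuljʒ/.
The consonants /ʒ/, /l/, /j/, /ʒ/ cannot be parsed into a legal (C)V syllable (no codas are permitted; onsets are limited to one consonant).
Epenthesis after each stranded consonant: /ʒ/ → /ʒɪ/, /l/ → /lu/, /j/ → /ju/, /ʒ/ → /ʒu/.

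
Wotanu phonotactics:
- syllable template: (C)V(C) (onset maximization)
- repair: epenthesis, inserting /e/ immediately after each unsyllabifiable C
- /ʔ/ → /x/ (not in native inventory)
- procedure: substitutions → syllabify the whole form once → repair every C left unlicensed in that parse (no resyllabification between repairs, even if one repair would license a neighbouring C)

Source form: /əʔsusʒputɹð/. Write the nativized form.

Substitution: /ʔ/ → /x/, giving /əxsusʒputɹð/.
Syllabifying with onset maximization leaves /ʒ/, /ɹ/, /ð/ stranded (at most one coda consonant is licensed; onsets are limited to one consonant).
Each unlicensed consonant becomes the onset of a new syllable: /ʒ/ → /ʒe/, /ɹ/ → /ɹe/, /ð/ → /ðe/.

əxsusʒeputɹeðe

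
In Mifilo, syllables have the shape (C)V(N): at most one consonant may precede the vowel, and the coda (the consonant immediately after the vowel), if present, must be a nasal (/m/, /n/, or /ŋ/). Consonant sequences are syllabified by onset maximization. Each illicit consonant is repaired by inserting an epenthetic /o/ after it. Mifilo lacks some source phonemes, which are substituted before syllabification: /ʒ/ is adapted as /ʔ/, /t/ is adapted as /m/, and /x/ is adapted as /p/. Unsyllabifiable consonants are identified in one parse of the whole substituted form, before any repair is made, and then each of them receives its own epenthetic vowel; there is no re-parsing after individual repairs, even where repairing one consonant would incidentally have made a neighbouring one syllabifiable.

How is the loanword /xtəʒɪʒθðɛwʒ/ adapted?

poməʔɪʔoθoðɛwoʔo

Substitution: /x/ → /p/, /t/ → /m/, /ʒ/ → /ʔ/, giving /pməʔɪʔθðɛwʔ/.
The consonants /p/, /ʔ/, /θ/, /w/, /ʔ/ cannot be parsed into a legal (C)V(N) syllable (only a nasal (/m/, /n/, or /ŋ/) is licensed in coda position; onsets are limited to one consonant).
Inserting the epenthetic vowel yields /p/ → /po/, /ʔ/ → /ʔo/, /θ/ → /θo/, /w/ → /wo/, /ʔ/ → /ʔo/.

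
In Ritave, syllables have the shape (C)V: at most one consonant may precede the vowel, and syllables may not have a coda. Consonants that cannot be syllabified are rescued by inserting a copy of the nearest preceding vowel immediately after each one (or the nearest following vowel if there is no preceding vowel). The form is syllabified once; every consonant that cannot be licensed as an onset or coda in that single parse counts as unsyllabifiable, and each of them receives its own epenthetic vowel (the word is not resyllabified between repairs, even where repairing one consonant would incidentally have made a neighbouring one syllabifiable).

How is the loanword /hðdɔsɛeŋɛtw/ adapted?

hɔðɔdɔsɛeŋɛtɛwɛ

Syllabifying with onset maximization leaves /h/, /ð/, /t/, /w/ stranded (no codas are permitted; onsets are limited to one consonant).
Each unlicensed consonant becomes the onset of a new syllable: /h/ → /hɔ/, /ð/ → /ðɔ/, /t/ → /tɛ/, /w/ → /wɛ/.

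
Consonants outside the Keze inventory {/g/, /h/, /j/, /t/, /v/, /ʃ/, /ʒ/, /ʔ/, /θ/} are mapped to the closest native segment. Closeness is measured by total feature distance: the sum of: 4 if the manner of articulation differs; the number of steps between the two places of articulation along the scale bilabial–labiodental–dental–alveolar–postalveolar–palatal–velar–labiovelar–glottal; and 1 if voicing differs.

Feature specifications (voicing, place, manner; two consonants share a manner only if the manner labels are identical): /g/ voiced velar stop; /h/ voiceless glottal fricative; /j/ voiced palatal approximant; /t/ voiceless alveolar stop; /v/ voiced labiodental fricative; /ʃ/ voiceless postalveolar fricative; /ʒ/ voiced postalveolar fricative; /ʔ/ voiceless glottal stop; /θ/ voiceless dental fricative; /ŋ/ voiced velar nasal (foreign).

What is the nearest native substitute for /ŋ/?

/g/ is closest: manner differs (nasal→stop, +4), place distance 0 (velar→velar), same voicing; total 4. Next closest is /j/ at distance 5.

g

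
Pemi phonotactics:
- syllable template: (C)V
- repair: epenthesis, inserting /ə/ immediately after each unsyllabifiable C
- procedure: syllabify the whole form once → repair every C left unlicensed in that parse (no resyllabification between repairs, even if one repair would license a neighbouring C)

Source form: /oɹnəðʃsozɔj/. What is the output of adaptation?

Under (C)V, the unsyllabifiable consonants are /ɹ/, /ð/, /ʃ/, /j/ (no codas are permitted; onsets are limited to one consonant).
Each unlicensed consonant becomes the onset of a new syllable: /ɹ/ → /ɹə/, /ð/ → /ðə/, /ʃ/ → /ʃə/, /j/ → /jə/.

oɹənəðəʃəsozɔjə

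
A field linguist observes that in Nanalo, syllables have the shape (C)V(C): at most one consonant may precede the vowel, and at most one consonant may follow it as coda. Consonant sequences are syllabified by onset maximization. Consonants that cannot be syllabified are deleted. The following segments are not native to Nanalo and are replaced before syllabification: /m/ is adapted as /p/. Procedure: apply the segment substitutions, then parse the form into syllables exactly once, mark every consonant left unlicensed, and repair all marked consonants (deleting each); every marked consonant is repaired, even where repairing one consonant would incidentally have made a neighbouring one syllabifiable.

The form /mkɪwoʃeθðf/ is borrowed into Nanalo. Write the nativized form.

Substitution: /m/ → /p/, giving /pkɪwoʃeθðf/.
The consonants /p/, /ð/, /f/ cannot be parsed into a legal (C)V(C) syllable (at most one coda consonant is licensed; onsets are limited to one consonant).
Deletion applies to /p/, /ð/, /f/.

kɪwoʃeθ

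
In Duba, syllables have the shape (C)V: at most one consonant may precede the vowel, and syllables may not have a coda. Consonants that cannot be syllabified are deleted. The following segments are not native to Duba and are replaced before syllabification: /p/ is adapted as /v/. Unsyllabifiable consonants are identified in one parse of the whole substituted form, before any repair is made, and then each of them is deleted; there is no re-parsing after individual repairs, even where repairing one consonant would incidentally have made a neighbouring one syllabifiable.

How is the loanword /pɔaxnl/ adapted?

vɔa

Substitution: /p/ → /v/, giving /vɔaxnl/.
Syllabifying with onset maximization leaves /x/, /n/, /l/ stranded (no codas are permitted; onsets are limited to one consonant).
Deletion applies to /x/, /n/, /l/.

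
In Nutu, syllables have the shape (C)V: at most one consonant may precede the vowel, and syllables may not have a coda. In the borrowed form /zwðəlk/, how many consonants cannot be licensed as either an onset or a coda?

Under (C)V, the unsyllabifiable consonants are /z/, /w/, /l/, /k/ (no codas are permitted; onsets are limited to one consonant).

4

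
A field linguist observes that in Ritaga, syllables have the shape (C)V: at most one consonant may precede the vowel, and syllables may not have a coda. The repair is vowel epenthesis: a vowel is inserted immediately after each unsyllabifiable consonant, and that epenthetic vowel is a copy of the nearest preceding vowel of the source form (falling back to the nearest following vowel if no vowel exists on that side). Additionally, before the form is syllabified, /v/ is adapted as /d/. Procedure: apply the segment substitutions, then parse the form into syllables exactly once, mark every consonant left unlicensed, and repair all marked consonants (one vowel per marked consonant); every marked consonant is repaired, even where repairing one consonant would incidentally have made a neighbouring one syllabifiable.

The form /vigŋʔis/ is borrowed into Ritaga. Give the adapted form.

Substitution: /v/ → /d/, giving /digŋʔis/.
The consonants /g/, /ŋ/, /s/ cannot be parsed into a legal (C)V syllable (no codas are permitted; onsets are limited to one consonant).
Epenthesis after each stranded consonant: /g/ → /gi/, /ŋ/ → /ŋi/, /s/ → /si/.

digiŋiʔisi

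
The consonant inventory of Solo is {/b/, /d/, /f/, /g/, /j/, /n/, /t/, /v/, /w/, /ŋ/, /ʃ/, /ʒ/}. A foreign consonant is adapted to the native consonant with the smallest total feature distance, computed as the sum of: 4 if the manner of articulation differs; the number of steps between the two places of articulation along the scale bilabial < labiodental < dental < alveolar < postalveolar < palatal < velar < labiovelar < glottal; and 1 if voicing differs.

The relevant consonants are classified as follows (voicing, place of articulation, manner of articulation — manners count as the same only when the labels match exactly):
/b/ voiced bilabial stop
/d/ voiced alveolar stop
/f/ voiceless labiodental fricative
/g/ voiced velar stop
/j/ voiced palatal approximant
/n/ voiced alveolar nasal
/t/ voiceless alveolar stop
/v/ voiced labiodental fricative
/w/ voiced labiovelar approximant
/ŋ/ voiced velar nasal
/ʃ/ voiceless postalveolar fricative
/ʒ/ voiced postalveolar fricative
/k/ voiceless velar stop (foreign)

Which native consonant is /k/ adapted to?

g

/g/ is closest: same manner (stop), place distance 0 (velar→velar), voicing differs (+1); total 1. Next closest is /t/ at distance 3.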